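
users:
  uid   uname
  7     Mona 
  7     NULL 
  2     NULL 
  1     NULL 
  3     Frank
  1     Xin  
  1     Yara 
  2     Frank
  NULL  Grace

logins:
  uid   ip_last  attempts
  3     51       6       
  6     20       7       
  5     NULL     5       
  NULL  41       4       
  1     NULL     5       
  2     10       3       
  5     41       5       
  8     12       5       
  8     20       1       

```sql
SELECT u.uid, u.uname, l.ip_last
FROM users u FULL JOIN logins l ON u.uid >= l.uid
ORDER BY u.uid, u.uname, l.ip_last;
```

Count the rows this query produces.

26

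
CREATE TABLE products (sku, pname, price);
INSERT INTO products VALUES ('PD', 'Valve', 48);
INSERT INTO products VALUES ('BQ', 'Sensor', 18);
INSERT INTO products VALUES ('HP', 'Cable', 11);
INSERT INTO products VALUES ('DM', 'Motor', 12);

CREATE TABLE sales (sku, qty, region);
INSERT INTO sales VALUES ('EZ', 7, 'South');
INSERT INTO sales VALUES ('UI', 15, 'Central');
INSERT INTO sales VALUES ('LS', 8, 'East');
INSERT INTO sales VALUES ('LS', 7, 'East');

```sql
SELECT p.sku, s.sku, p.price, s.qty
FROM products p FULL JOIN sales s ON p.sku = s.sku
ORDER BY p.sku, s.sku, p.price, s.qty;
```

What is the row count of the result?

8

FULL OUTER JOIN keeps every row from both sides; unmatched rows get NULL for the other side's columns.
Matching on p.sku = s.sku.
- p row (sku=PD): no match → kept, s columns NULL.
- p row (sku=BQ): no match → kept, s columns NULL.
- p row (sku=HP): no match → kept, s columns NULL.
- p row (sku=DM): no match → kept, s columns NULL.
- 4 s row(s) had no p match → kept, p columns NULL.
Total: 0 matched + 8 padded = 8 rows.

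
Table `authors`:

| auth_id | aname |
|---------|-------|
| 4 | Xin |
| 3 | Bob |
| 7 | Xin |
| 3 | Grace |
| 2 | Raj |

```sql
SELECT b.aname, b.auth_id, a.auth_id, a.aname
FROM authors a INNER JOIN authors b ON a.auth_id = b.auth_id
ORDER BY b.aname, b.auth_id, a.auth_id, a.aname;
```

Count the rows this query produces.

7

INNER JOIN keeps only pairs where the ON condition holds.
Matching on a.auth_id = b.auth_id.
- a row (auth_id=4): matches 1 b row(s) → 1 output row(s).
- a row (auth_id=3): matches 2 b row(s) → 2 output row(s).
- a row (auth_id=7): matches 1 b row(s) → 1 output row(s).
- a row (auth_id=3): matches 2 b row(s) → 2 output row(s).
- a row (auth_id=2): matches 1 b row(s) → 1 output row(s).
Total: 7 rows.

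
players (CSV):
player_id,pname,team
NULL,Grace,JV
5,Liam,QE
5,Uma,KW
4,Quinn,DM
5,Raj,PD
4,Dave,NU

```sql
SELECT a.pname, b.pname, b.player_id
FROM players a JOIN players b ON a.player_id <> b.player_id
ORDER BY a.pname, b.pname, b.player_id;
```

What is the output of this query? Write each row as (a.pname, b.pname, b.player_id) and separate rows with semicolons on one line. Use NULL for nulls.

(Dave, Liam, 5); (Dave, Raj, 5); (Dave, Uma, 5); (Liam, Dave, 4); (Liam, Quinn, 4); (Quinn, Liam, 5); (Quinn, Raj, 5); (Quinn, Uma, 5); (Raj, Dave, 4); (Raj, Quinn, 4); (Uma, Dave, 4); (Uma, Quinn, 4)

INNER JOIN keeps only pairs where the ON condition holds.
Matching on a.player_id <> b.player_id. A NULL in a compared column never satisfies the condition.
- a[0] player_id=NULL → no match; dropped.
- a[1] player_id=5 → 2 match(es) in b → 2 row(s).
- a[2] player_id=5 → 2 match(es) in b → 2 row(s).
- a[3] player_id=4 → 3 match(es) in b → 3 row(s).
- a[4] player_id=5 → 2 match(es) in b → 2 row(s).
- a[5] player_id=4 → 3 match(es) in b → 3 row(s).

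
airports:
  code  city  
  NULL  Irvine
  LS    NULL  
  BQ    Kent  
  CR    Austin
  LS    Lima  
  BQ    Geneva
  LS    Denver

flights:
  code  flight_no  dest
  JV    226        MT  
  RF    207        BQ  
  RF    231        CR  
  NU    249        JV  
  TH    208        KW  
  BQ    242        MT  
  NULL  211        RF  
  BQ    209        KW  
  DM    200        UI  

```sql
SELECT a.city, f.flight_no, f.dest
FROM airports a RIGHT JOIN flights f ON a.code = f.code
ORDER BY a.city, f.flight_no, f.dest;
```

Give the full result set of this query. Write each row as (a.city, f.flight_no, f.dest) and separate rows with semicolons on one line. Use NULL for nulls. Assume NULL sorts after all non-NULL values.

RIGHT JOIN keeps every row from `flights`; unmatched rows get NULL for `airports`'s columns.
Matching on a.code = f.code. A NULL in a compared column never satisfies the condition.
Matched pairs: 4; unmatched f rows kept: 7.

(Geneva, 209, KW); (Geneva, 242, MT); (Kent, 209, KW); (Kent, 242, MT); (NULL, 200, UI); (NULL, 207, BQ); (NULL, 208, KW); (NULL, 211, RF); (NULL, 226, MT); (NULL, 231, CR); (NULL, 249, JV)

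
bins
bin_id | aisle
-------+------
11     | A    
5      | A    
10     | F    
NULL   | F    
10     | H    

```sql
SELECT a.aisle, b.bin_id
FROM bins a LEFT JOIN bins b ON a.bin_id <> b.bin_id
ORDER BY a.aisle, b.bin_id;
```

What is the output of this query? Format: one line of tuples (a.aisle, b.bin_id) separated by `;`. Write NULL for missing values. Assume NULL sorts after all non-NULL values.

(A, 5); (A, 10); (A, 10); (A, 10); (A, 10); (A, 11); (F, 5); (F, 11); (F, NULL); (H, 5); (H, 11)

LEFT JOIN keeps every row from `bins a`; unmatched rows get NULL for `bins b`'s columns.
Matching on a.bin_id <> b.bin_id. A NULL in a compared column never satisfies the condition.
- a (bin_id=11) pairs with 3 row(s) of b.
- a (bin_id=5) pairs with 3 row(s) of b.
- a (bin_id=10) pairs with 2 row(s) of b.
- a (bin_id=NULL) has no partner → padded with NULL.
- a (bin_id=10) pairs with 2 row(s) of b.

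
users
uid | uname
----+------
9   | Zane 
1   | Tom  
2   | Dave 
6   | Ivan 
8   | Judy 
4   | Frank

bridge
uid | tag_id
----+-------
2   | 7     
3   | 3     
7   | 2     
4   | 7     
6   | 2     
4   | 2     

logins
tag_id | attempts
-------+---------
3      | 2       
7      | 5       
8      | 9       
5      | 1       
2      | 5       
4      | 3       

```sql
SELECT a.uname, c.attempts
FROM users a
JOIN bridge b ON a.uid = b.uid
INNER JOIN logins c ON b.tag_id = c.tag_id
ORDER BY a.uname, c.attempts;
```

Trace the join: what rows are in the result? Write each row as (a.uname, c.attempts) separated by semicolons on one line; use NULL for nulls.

Evaluate left to right. First `users a INNER JOIN bridge b` on uid: 4 row(s).
Then INNER JOIN `logins c` on tag_id: keep only rows whose b.tag_id appears in c.

(Dave, 5); (Frank, 5); (Frank, 5); (Ivan, 5)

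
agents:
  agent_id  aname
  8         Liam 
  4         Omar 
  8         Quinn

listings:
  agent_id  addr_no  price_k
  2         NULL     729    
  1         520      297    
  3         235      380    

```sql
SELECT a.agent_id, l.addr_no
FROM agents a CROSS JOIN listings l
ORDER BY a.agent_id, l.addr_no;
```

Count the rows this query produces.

CROSS JOIN pairs every row of `agents` with every row of `listings`: 3 × 3 = 9 rows.

9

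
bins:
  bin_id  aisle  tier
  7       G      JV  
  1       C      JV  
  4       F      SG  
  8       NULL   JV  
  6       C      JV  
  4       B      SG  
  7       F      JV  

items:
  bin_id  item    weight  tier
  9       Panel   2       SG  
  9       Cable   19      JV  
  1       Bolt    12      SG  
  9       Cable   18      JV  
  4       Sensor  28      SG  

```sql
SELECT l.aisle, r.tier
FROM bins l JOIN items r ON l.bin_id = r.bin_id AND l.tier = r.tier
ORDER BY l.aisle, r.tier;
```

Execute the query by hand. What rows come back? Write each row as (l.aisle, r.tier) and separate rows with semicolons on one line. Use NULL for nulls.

(B, SG); (F, SG)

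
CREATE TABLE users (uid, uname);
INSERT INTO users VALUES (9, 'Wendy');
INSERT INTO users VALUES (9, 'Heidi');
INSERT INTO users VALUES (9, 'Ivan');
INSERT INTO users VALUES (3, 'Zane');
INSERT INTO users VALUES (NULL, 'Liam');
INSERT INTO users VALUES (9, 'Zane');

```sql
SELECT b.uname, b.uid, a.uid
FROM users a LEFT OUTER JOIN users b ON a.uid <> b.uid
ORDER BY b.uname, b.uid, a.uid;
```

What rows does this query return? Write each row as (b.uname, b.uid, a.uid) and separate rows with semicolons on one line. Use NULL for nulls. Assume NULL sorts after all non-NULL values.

(Heidi, 9, 3); (Ivan, 9, 3); (Wendy, 9, 3); (Zane, 3, 9); (Zane, 3, 9); (Zane, 3, 9); (Zane, 3, 9); (Zane, 9, 3); (NULL, NULL, NULL)

LEFT JOIN keeps every row from `users a`; unmatched rows get NULL for `users b`'s columns.
Matching on a.uid <> b.uid. A NULL in a compared column never satisfies the condition.
- a row (uid=9): matches 1 b row(s) → 1 output row(s).
- a row (uid=9): matches 1 b row(s) → 1 output row(s).
- a row (uid=9): matches 1 b row(s) → 1 output row(s).
- a row (uid=3): matches 4 b row(s) → 4 output row(s).
- a row (uid=NULL): no match → kept, b columns NULL.
- a row (uid=9): matches 1 b row(s) → 1 output row(s).
After projecting and ordering:
b.uname | b.uid | a.uid
Heidi | 9 | 3
Ivan | 9 | 3
Wendy | 9 | 3
Zane | 3 | 9
Zane | 3 | 9
Zane | 3 | 9
Zane | 3 | 9
Zane | 9 | 3
NULL | NULL | NULL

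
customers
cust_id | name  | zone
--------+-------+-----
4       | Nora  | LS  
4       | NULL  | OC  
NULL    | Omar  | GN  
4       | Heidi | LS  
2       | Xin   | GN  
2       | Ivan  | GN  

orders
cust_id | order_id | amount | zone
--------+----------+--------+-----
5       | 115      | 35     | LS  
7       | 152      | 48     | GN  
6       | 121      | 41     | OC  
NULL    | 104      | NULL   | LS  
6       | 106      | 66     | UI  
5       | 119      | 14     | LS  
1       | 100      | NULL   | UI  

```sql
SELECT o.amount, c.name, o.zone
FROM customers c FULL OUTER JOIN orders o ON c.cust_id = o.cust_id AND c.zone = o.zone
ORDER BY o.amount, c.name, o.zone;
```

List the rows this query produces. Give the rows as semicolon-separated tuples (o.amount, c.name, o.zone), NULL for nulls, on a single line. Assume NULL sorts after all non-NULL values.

(14, NULL, LS); (35, NULL, LS); (41, NULL, OC); (48, NULL, GN); (66, NULL, UI); (NULL, Heidi, NULL); (NULL, Ivan, NULL); (NULL, Nora, NULL); (NULL, Omar, NULL); (NULL, Xin, NULL); (NULL, NULL, LS); (NULL, NULL, UI); (NULL, NULL, NULL)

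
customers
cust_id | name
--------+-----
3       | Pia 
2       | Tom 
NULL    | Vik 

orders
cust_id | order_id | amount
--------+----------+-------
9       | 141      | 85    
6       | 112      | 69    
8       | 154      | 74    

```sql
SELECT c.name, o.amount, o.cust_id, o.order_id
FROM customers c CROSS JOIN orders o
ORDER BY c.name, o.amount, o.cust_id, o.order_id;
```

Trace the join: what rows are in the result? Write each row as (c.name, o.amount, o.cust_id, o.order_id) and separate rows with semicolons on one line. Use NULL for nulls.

(Pia, 69, 6, 112); (Pia, 74, 8, 154); (Pia, 85, 9, 141); (Tom, 69, 6, 112); (Tom, 74, 8, 154); (Tom, 85, 9, 141); (Vik, 69, 6, 112); (Vik, 74, 8, 154); (Vik, 85, 9, 141)

CROSS JOIN pairs every row of `customers` with every row of `orders`: 3 × 3 = 9 rows.
After projecting and ordering:
c.name | o.amount | o.cust_id | o.order_id
Pia | 69 | 6 | 112
Pia | 74 | 8 | 154
Pia | 85 | 9 | 141
Tom | 69 | 6 | 112
Tom | 74 | 8 | 154
Tom | 85 | 9 | 141
Vik | 69 | 6 | 112
Vik | 74 | 8 | 154
Vik | 85 | 9 | 141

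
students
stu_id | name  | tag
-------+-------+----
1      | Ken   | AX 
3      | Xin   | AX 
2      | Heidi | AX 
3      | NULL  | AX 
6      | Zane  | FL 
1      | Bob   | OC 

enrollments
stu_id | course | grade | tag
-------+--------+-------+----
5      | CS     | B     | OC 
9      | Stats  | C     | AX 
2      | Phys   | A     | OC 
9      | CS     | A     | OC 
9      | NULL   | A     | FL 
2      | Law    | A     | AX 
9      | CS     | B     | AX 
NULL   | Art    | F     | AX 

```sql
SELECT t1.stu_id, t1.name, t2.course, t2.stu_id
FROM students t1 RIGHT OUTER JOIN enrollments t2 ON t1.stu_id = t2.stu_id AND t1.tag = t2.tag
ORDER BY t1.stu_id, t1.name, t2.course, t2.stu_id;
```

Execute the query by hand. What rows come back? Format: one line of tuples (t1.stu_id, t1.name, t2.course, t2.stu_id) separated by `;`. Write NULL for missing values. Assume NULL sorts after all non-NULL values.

RIGHT JOIN keeps every row from `enrollments`; unmatched rows get NULL for `students`'s columns.
Matching on t1.stu_id = t2.stu_id AND t1.tag = t2.tag. A NULL in a compared column never satisfies the condition.
- t1[0] stu_id=1, tag=AX → no match.
- t1[1] stu_id=3, tag=AX → no match.
- t1[2] stu_id=2, tag=AX → 1 match(es) in t2 → 1 row(s).
- t1[3] stu_id=3, tag=AX → no match.
- t1[4] stu_id=6, tag=FL → no match.
- t1[5] stu_id=1, tag=OC → no match.
- 7 row(s) from t2 found no t1 partner → padded with NULL.
After projecting and ordering:
t1.stu_id | t1.name | t2.course | t2.stu_id
2 | Heidi | Law | 2
NULL | NULL | Art | NULL
NULL | NULL | CS | 5
NULL | NULL | CS | 9
NULL | NULL | CS | 9
NULL | NULL | Phys | 2
NULL | NULL | Stats | 9
NULL | NULL | NULL | 9

(2, Heidi, Law, 2); (NULL, NULL, Art, NULL); (NULL, NULL, CS, 5); (NULL, NULL, CS, 9); (NULL, NULL, CS, 9); (NULL, NULL, Phys, 2); (NULL, NULL, Stats, 9); (NULL, NULL, NULL, 9)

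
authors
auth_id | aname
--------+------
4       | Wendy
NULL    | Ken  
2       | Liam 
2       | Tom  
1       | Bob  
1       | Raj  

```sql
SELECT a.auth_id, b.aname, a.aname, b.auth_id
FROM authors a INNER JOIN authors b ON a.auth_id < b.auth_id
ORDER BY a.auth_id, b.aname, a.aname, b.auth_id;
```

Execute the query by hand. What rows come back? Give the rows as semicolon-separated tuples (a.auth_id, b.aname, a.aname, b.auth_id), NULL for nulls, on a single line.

INNER JOIN keeps only pairs where the ON condition holds.
Matching on a.auth_id < b.auth_id. A NULL in a compared column never satisfies the condition.
- auth_id=4: no matching b row, dropped.
- auth_id=NULL: no matching b row, dropped.
- auth_id=2: 1 matching b row(s), so 1 row(s) emitted.
- auth_id=2: 1 matching b row(s), so 1 row(s) emitted.
- auth_id=1: 3 matching b row(s), so 3 row(s) emitted.
- auth_id=1: 3 matching b row(s), so 3 row(s) emitted.
After projecting and ordering:
a.auth_id | b.aname | a.aname | b.auth_id
1 | Liam | Bob | 2
1 | Liam | Raj | 2
1 | Tom | Bob | 2
1 | Tom | Raj | 2
1 | Wendy | Bob | 4
1 | Wendy | Raj | 4
2 | Wendy | Liam | 4
2 | Wendy | Tom | 4

(1, Liam, Bob, 2); (1, Liam, Raj, 2); (1, Tom, Bob, 2); (1, Tom, Raj, 2); (1, Wendy, Bob, 4); (1, Wendy, Raj, 4); (2, Wendy, Liam, 4); (2, Wendy, Tom, 4)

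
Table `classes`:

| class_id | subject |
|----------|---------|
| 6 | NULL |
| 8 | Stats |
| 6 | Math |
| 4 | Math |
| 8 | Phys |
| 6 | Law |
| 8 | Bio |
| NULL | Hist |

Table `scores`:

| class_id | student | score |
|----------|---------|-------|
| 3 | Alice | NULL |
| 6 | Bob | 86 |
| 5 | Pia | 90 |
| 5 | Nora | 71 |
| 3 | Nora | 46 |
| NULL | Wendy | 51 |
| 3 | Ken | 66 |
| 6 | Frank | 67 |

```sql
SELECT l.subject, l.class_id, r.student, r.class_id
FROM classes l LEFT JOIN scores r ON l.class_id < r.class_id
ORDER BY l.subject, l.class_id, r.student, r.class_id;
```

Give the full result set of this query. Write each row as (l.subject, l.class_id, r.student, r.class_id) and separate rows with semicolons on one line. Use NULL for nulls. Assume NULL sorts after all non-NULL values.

(Bio, 8, NULL, NULL); (Hist, NULL, NULL, NULL); (Law, 6, NULL, NULL); (Math, 4, Bob, 6); (Math, 4, Frank, 6); (Math, 4, Nora, 5); (Math, 4, Pia, 5); (Math, 6, NULL, NULL); (Phys, 8, NULL, NULL); (Stats, 8, NULL, NULL); (NULL, 6, NULL, NULL)

LEFT JOIN keeps every row from `classes`; unmatched rows get NULL for `scores`'s columns.
Matching on l.class_id < r.class_id. A NULL in a compared column never satisfies the condition.
Matched pairs: 4; unmatched l rows kept: 7.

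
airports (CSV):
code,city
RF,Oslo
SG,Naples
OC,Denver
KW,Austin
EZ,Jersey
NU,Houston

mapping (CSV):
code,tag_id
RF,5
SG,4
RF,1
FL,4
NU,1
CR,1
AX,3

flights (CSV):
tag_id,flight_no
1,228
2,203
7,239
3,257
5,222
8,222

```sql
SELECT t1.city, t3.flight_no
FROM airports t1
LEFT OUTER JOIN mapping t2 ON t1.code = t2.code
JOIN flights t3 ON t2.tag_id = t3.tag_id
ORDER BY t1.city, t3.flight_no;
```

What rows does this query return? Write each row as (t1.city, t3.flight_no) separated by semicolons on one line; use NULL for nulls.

Joins associate left-to-right: airports LEFT JOIN mapping on code gives 7 intermediate row(s).
Then INNER JOIN `flights t3` on tag_id: keep only rows whose t2.tag_id appears in t3.

(Houston, 228); (Oslo, 222); (Oslo, 228)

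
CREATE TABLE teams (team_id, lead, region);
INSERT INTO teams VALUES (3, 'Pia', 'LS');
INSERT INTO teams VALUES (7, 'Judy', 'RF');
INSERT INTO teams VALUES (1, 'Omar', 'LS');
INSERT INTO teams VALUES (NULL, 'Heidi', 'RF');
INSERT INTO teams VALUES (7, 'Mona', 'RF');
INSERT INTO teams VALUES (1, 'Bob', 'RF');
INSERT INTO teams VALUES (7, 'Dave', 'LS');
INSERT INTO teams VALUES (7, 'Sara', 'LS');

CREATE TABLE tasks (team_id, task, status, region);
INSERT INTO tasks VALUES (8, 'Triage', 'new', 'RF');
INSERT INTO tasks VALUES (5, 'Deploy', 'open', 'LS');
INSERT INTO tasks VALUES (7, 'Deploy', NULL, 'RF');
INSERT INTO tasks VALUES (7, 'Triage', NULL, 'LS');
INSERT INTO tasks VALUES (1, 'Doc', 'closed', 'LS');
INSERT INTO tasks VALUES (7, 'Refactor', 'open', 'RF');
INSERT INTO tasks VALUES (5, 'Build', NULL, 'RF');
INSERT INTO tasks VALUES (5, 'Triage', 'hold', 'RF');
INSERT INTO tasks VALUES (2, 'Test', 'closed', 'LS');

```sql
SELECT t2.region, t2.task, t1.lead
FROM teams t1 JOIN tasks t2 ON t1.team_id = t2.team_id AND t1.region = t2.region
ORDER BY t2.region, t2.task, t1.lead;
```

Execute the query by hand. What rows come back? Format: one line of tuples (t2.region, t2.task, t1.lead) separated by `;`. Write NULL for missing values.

(LS, Doc, Omar); (LS, Triage, Dave); (LS, Triage, Sara); (RF, Deploy, Judy); (RF, Deploy, Mona); (RF, Refactor, Judy); (RF, Refactor, Mona)

INNER JOIN keeps only pairs where the ON condition holds.
Matching on t1.team_id = t2.team_id AND t1.region = t2.region. A NULL in a compared column never satisfies the condition.
- t1 (team_id=3, region=LS) has no partner → excluded.
- t1 (team_id=7, region=RF) pairs with 2 row(s) of t2.
- t1 (team_id=1, region=LS) pairs with 1 row(s) of t2.
- t1 (team_id=NULL, region=RF) has no partner → excluded.
- t1 (team_id=7, region=RF) pairs with 2 row(s) of t2.
- t1 (team_id=1, region=RF) has no partner → excluded.
- t1 (team_id=7, region=LS) pairs with 1 row(s) of t2.
- t1 (team_id=7, region=LS) pairs with 1 row(s) of t2.
After projecting and ordering:
t2.region | t2.task | t1.lead
LS | Doc | Omar
LS | Triage | Dave
LS | Triage | Sara
RF | Deploy | Judy
RF | Deploy | Mona
RF | Refactor | Judy
RF | Refactor | Mona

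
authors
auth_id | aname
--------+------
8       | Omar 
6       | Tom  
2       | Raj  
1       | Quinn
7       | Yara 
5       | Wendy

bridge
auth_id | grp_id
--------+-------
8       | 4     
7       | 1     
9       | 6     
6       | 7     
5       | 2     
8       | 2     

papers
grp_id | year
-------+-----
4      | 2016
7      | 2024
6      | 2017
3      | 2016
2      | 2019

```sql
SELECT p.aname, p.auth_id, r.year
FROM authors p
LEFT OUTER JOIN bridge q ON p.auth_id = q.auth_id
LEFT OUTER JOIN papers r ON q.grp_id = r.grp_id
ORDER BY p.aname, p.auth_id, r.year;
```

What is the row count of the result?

Evaluate left to right. First `authors p LEFT JOIN bridge q` on auth_id: 7 row(s).
Then LEFT JOIN `papers r` on grp_id: each of those 7 rows is kept; rows whose q.grp_id has no match in r get NULL for r's columns.
Result: 7 row(s).

7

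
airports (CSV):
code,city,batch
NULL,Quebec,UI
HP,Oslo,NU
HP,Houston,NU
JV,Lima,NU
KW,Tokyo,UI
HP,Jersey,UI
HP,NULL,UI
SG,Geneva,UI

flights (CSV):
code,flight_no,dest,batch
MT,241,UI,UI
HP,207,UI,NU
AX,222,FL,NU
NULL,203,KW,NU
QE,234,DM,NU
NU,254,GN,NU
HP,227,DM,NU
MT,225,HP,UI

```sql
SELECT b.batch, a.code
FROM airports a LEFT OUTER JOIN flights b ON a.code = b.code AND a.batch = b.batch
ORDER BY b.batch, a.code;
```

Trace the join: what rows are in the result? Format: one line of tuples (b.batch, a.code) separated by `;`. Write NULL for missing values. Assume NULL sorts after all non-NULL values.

(NU, HP); (NU, HP); (NU, HP); (NU, HP); (NULL, HP); (NULL, HP); (NULL, JV); (NULL, KW); (NULL, SG); (NULL, NULL)

LEFT JOIN keeps every row from `airports`; unmatched rows get NULL for `flights`'s columns.
Matching on a.code = b.code AND a.batch = b.batch. A NULL in a compared column never satisfies the condition.
Matched pairs: 4; unmatched a rows kept: 6.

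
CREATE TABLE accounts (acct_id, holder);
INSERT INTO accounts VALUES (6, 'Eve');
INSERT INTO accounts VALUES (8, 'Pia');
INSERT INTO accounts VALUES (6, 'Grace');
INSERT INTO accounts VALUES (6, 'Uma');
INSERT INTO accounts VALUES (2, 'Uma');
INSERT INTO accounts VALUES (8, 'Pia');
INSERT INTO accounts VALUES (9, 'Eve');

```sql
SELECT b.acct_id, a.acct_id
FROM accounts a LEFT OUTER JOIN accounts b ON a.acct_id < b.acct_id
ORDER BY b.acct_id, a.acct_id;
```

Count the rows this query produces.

LEFT JOIN keeps every row from `accounts a`; unmatched rows get NULL for `accounts b`'s columns.
Matching on a.acct_id < b.acct_id.
- acct_id=6: 3 matching b row(s), so 3 row(s) emitted.
- acct_id=8: 1 matching b row(s), so 1 row(s) emitted.
- acct_id=6: 3 matching b row(s), so 3 row(s) emitted.
- acct_id=6: 3 matching b row(s), so 3 row(s) emitted.
- acct_id=2: 6 matching b row(s), so 6 row(s) emitted.
- acct_id=8: 1 matching b row(s), so 1 row(s) emitted.
- acct_id=9: no b row matches, row kept with b columns NULL.
Total: 17 matched + 1 padded = 18 rows.

18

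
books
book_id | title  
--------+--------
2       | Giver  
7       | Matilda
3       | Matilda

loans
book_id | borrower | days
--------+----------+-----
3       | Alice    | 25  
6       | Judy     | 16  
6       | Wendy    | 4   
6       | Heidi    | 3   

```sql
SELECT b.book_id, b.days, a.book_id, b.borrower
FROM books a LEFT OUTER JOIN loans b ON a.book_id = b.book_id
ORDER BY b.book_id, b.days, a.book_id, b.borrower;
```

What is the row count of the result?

3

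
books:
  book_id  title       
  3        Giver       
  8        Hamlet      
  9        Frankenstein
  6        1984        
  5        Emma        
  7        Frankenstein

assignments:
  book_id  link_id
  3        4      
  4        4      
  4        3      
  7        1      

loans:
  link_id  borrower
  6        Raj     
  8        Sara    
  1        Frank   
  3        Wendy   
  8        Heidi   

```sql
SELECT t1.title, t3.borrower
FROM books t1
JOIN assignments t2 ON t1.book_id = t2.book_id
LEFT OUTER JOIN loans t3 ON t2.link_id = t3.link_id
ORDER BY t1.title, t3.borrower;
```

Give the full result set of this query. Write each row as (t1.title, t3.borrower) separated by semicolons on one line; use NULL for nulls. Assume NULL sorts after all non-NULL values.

Joins associate left-to-right: books INNER JOIN assignments on book_id gives 2 intermediate row(s).
Then LEFT JOIN `loans t3` on link_id: each of those 2 rows is kept; rows whose t2.link_id has no match in t3 get NULL for t3's columns.

(Frankenstein, Frank); (Giver, NULL)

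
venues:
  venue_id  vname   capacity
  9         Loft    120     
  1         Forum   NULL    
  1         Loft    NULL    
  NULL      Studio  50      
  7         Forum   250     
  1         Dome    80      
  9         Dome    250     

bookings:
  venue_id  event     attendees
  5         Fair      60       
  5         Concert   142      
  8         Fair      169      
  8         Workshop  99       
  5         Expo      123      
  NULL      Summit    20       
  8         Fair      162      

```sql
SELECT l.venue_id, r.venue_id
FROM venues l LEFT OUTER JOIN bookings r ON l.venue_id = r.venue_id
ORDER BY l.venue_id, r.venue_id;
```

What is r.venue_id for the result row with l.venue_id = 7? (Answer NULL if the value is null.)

NULL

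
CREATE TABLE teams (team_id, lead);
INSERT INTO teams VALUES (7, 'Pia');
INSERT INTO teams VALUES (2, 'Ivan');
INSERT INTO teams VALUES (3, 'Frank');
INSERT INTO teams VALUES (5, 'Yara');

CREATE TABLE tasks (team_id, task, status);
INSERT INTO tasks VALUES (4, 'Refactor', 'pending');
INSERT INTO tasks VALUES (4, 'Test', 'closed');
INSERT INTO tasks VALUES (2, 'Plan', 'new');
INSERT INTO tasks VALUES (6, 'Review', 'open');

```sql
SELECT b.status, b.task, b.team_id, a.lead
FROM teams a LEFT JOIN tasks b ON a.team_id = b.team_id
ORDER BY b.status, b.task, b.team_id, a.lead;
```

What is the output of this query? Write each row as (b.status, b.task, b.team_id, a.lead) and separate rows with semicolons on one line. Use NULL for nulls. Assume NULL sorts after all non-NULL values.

(new, Plan, 2, Ivan); (NULL, NULL, NULL, Frank); (NULL, NULL, NULL, Pia); (NULL, NULL, NULL, Yara)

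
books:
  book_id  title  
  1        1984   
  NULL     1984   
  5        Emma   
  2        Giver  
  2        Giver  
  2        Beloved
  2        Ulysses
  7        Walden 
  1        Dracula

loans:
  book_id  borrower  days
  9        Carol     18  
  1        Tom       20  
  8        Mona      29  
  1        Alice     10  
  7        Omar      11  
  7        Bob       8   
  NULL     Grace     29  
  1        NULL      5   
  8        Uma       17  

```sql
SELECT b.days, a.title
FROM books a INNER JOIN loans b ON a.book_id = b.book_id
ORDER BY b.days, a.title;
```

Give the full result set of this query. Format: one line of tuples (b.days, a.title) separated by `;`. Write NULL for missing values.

INNER JOIN keeps only pairs where the ON condition holds.
Matching on a.book_id = b.book_id. A NULL in a compared column never satisfies the condition.
- book_id=1: 3 matching b row(s), so 3 row(s) emitted.
- book_id=NULL: no matching b row, dropped.
- book_id=5: no matching b row, dropped.
- book_id=2: no matching b row, dropped.
- book_id=2: no matching b row, dropped.
- book_id=2: no matching b row, dropped.
- book_id=2: no matching b row, dropped.
- book_id=7: 2 matching b row(s), so 2 row(s) emitted.
- book_id=1: 3 matching b row(s), so 3 row(s) emitted.
After projecting and ordering:
b.days | a.title
5 | 1984
5 | Dracula
8 | Walden
10 | 1984
10 | Dracula
11 | Walden
20 | 1984
20 | Dracula

(5, 1984); (5, Dracula); (8, Walden); (10, 1984); (10, Dracula); (11, Walden); (20, 1984); (20, Dracula)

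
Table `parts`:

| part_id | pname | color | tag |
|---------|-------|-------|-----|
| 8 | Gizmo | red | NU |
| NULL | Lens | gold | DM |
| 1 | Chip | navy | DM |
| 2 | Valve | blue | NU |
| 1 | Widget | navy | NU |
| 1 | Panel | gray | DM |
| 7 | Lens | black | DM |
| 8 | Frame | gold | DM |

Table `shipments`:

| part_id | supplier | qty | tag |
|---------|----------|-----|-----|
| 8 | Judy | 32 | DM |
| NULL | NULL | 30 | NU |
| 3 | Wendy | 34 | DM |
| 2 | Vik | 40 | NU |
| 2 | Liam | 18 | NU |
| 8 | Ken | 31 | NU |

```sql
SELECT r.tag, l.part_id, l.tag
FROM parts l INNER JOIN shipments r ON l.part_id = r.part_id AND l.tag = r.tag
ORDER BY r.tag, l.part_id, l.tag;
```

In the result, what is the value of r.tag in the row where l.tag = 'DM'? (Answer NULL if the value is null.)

DM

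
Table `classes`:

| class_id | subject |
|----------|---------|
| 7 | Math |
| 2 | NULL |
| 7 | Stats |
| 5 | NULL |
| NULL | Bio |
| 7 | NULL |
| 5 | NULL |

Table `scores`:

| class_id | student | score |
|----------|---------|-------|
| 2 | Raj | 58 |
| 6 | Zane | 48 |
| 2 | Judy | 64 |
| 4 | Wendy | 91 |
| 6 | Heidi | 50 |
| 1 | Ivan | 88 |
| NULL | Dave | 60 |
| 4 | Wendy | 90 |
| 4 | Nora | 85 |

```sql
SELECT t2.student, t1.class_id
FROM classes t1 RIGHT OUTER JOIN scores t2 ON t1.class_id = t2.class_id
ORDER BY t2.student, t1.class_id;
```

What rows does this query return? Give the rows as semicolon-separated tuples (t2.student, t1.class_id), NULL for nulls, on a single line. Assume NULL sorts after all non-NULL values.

(Dave, NULL); (Heidi, NULL); (Ivan, NULL); (Judy, 2); (Nora, NULL); (Raj, 2); (Wendy, NULL); (Wendy, NULL); (Zane, NULL)

RIGHT JOIN keeps every row from `scores`; unmatched rows get NULL for `classes`'s columns.
Matching on t1.class_id = t2.class_id. A NULL in a compared column never satisfies the condition.
Matched pairs: 2; unmatched t2 rows kept: 7.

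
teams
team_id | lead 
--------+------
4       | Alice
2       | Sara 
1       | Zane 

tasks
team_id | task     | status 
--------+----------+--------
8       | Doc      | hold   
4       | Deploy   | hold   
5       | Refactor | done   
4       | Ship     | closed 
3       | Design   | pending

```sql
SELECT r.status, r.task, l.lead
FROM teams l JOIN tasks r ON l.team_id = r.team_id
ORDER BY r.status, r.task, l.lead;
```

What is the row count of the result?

2

INNER JOIN keeps only pairs where the ON condition holds.
Matching on l.team_id = r.team_id.
Matched pairs: 2.
Total: 2 rows.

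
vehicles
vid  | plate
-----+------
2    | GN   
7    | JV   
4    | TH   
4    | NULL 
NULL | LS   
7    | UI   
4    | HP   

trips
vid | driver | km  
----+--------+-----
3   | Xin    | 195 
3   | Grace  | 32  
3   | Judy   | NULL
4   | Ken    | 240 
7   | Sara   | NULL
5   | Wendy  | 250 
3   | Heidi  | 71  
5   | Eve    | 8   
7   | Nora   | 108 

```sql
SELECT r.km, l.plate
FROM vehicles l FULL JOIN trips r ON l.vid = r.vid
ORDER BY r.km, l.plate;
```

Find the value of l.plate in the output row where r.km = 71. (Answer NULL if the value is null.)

FULL OUTER JOIN keeps every row from both sides; unmatched rows get NULL for the other side's columns.
Matching on l.vid = r.vid. A NULL in a compared column never satisfies the condition.
- l (vid=2) has no partner → padded with NULL.
- l (vid=7) pairs with 2 row(s) of r.
- l (vid=4) pairs with 1 row(s) of r.
- l (vid=4) pairs with 1 row(s) of r.
- l (vid=NULL) has no partner → padded with NULL.
- l (vid=7) pairs with 2 row(s) of r.
- l (vid=4) pairs with 1 row(s) of r.
- 6 row(s) from r found no l partner → padded with NULL.

NULL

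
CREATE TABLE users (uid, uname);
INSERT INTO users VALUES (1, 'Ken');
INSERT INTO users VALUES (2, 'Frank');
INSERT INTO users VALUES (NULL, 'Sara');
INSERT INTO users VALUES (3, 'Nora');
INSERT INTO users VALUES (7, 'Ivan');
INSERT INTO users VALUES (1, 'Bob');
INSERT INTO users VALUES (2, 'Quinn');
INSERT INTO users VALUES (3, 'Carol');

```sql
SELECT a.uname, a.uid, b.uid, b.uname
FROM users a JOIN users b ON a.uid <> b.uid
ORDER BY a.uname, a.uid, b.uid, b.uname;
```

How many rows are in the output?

36

INNER JOIN keeps only pairs where the ON condition holds.
Matching on a.uid <> b.uid. A NULL in a compared column never satisfies the condition.
- a (uid=1) pairs with 5 row(s) of b.
- a (uid=2) pairs with 5 row(s) of b.
- a (uid=NULL) has no partner → excluded.
- a (uid=3) pairs with 5 row(s) of b.
- a (uid=7) pairs with 6 row(s) of b.
- a (uid=1) pairs with 5 row(s) of b.
- a (uid=2) pairs with 5 row(s) of b.
- a (uid=3) pairs with 5 row(s) of b.
Total: 36 rows.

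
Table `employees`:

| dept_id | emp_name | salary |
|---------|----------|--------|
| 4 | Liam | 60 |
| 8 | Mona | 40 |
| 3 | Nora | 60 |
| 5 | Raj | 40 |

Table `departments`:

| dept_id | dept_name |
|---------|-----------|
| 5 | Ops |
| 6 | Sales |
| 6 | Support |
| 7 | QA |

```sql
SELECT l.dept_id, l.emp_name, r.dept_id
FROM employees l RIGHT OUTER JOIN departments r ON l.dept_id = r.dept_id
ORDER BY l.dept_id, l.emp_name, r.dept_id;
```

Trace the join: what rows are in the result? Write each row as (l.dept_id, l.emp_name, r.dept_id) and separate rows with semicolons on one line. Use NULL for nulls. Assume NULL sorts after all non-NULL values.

(5, Raj, 5); (NULL, NULL, 6); (NULL, NULL, 6); (NULL, NULL, 7)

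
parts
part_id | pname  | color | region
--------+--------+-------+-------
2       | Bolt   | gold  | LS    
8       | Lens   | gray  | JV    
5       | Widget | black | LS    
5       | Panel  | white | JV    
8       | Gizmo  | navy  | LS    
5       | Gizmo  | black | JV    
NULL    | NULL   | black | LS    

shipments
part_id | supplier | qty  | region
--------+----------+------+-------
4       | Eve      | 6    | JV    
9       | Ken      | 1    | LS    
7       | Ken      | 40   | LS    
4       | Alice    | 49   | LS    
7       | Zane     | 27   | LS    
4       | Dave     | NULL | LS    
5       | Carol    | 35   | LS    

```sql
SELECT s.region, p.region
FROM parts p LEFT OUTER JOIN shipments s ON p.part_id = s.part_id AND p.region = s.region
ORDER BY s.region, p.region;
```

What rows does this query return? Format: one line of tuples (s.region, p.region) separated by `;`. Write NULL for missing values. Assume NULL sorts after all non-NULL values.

(LS, LS); (NULL, JV); (NULL, JV); (NULL, JV); (NULL, LS); (NULL, LS); (NULL, LS)

LEFT JOIN keeps every row from `parts`; unmatched rows get NULL for `shipments`'s columns.
Matching on p.part_id = s.part_id AND p.region = s.region. A NULL in a compared column never satisfies the condition.
Matched pairs: 1; unmatched p rows kept: 6.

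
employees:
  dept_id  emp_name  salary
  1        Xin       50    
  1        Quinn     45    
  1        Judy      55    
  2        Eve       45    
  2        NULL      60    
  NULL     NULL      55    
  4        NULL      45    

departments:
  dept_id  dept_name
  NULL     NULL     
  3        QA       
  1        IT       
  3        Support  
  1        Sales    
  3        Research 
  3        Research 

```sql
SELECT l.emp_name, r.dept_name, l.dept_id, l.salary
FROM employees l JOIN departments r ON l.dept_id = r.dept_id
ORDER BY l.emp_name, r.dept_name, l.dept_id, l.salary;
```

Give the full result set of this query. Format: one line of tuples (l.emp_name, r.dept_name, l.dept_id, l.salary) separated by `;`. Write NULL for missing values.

(Judy, IT, 1, 55); (Judy, Sales, 1, 55); (Quinn, IT, 1, 45); (Quinn, Sales, 1, 45); (Xin, IT, 1, 50); (Xin, Sales, 1, 50)

INNER JOIN keeps only pairs where the ON condition holds.
Matching on l.dept_id = r.dept_id. A NULL in a compared column never satisfies the condition.
Matched pairs: 6.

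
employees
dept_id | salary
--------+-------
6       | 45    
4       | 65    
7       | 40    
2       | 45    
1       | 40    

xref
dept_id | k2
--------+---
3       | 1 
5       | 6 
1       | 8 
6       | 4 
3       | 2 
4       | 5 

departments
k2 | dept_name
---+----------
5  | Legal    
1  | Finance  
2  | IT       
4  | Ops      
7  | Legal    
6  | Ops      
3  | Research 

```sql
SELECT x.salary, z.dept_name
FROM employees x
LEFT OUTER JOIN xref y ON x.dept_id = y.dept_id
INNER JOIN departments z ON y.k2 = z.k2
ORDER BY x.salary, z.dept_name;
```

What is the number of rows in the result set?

2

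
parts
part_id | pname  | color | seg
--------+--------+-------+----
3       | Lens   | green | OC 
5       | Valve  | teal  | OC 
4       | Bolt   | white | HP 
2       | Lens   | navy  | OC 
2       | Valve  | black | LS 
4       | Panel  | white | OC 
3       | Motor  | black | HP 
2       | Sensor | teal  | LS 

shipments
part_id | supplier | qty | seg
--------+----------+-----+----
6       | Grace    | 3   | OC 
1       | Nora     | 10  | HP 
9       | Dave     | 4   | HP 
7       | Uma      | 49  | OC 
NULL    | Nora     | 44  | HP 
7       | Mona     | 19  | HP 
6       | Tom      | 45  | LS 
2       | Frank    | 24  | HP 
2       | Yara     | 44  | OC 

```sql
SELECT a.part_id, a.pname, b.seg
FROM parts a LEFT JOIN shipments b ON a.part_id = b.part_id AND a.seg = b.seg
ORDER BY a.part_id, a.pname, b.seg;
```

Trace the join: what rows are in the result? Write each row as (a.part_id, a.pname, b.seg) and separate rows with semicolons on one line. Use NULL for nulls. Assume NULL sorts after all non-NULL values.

(2, Lens, OC); (2, Sensor, NULL); (2, Valve, NULL); (3, Lens, NULL); (3, Motor, NULL); (4, Bolt, NULL); (4, Panel, NULL); (5, Valve, NULL)

LEFT JOIN keeps every row from `parts`; unmatched rows get NULL for `shipments`'s columns.
Matching on a.part_id = b.part_id AND a.seg = b.seg. A NULL in a compared column never satisfies the condition.
Matched pairs: 1; unmatched a rows kept: 7.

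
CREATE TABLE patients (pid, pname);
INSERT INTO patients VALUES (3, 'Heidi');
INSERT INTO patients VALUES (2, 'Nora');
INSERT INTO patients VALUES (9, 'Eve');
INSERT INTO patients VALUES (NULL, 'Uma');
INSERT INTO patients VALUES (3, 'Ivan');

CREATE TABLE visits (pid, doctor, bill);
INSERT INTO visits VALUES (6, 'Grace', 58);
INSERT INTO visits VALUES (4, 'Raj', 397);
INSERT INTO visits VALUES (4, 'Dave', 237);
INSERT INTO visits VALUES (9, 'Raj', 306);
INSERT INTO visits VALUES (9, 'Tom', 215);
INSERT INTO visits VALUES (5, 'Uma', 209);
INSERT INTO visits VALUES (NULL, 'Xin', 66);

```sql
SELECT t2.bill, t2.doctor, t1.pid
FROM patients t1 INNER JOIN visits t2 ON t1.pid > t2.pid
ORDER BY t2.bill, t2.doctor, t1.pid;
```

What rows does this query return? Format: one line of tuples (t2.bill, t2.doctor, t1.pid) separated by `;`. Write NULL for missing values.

INNER JOIN keeps only pairs where the ON condition holds.
Matching on t1.pid > t2.pid. A NULL in a compared column never satisfies the condition.
- t1[0] pid=3 → no match; dropped.
- t1[1] pid=2 → no match; dropped.
- t1[2] pid=9 → 4 match(es) in t2 → 4 row(s).
- t1[3] pid=NULL → no match; dropped.
- t1[4] pid=3 → no match; dropped.
After projecting and ordering:
t2.bill | t2.doctor | t1.pid
58 | Grace | 9
209 | Uma | 9
237 | Dave | 9
397 | Raj | 9

(58, Grace, 9); (209, Uma, 9); (237, Dave, 9); (397, Raj, 9)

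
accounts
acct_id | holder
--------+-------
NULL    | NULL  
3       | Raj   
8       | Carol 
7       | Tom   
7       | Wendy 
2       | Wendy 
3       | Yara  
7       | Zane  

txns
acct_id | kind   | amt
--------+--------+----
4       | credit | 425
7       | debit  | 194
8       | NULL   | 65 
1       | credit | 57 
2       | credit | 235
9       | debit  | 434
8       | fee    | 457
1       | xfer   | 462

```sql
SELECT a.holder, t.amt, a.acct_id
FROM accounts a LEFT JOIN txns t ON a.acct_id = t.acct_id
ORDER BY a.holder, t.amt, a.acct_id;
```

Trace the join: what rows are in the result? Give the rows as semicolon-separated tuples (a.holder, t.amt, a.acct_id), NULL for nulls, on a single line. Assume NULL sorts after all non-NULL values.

(Carol, 65, 8); (Carol, 457, 8); (Raj, NULL, 3); (Tom, 194, 7); (Wendy, 194, 7); (Wendy, 235, 2); (Yara, NULL, 3); (Zane, 194, 7); (NULL, NULL, NULL)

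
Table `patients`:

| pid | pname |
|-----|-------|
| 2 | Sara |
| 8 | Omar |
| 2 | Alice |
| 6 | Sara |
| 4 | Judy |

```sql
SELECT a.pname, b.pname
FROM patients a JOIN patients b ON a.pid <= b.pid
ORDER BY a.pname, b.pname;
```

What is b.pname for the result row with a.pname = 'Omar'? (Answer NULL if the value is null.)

Omar

INNER JOIN keeps only pairs where the ON condition holds.
Matching on a.pid <= b.pid.
- a row (pid=2): matches 5 b row(s) → 5 output row(s).
- a row (pid=8): matches 1 b row(s) → 1 output row(s).
- a row (pid=2): matches 5 b row(s) → 5 output row(s).
- a row (pid=6): matches 2 b row(s) → 2 output row(s).
- a row (pid=4): matches 3 b row(s) → 3 output row(s).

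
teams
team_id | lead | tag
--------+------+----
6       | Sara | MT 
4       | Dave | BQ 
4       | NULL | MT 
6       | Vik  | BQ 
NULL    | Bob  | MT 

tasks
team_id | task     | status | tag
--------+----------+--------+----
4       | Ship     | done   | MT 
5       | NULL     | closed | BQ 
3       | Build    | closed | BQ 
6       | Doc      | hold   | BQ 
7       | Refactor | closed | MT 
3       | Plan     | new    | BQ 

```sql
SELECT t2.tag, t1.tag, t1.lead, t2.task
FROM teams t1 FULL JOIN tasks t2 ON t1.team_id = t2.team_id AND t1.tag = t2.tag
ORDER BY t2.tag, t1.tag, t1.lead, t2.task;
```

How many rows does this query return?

9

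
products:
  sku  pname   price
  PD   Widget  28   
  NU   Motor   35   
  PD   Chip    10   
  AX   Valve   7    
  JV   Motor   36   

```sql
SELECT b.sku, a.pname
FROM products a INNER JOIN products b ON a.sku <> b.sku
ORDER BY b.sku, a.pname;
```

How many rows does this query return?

18

INNER JOIN keeps only pairs where the ON condition holds.
Matching on a.sku <> b.sku.
- a[0] sku=PD → 3 match(es) in b → 3 row(s).
- a[1] sku=NU → 4 match(es) in b → 4 row(s).
- a[2] sku=PD → 3 match(es) in b → 3 row(s).
- a[3] sku=AX → 4 match(es) in b → 4 row(s).
- a[4] sku=JV → 4 match(es) in b → 4 row(s).
Total: 18 rows.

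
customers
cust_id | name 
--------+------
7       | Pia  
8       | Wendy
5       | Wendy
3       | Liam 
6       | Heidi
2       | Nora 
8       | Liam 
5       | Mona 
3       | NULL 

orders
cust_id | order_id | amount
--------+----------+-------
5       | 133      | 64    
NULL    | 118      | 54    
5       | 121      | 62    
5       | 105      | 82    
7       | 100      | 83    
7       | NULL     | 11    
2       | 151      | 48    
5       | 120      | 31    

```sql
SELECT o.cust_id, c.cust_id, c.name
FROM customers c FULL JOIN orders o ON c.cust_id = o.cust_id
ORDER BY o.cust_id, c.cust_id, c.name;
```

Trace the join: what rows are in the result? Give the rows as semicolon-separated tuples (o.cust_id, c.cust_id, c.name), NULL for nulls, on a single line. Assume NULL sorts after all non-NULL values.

(2, 2, Nora); (5, 5, Mona); (5, 5, Mona); (5, 5, Mona); (5, 5, Mona); (5, 5, Wendy); (5, 5, Wendy); (5, 5, Wendy); (5, 5, Wendy); (7, 7, Pia); (7, 7, Pia); (NULL, 3, Liam); (NULL, 3, NULL); (NULL, 6, Heidi); (NULL, 8, Liam); (NULL, 8, Wendy); (NULL, NULL, NULL)

FULL OUTER JOIN keeps every row from both sides; unmatched rows get NULL for the other side's columns.
Matching on c.cust_id = o.cust_id. A NULL in a compared column never satisfies the condition.
- cust_id=7: 2 matching o row(s), so 2 row(s) emitted.
- cust_id=8: no o row matches, row kept with o columns NULL.
- cust_id=5: 4 matching o row(s), so 4 row(s) emitted.
- cust_id=3: no o row matches, row kept with o columns NULL.
- cust_id=6: no o row matches, row kept with o columns NULL.
- cust_id=2: 1 matching o row(s), so 1 row(s) emitted.
- cust_id=8: no o row matches, row kept with o columns NULL.
- cust_id=5: 4 matching o row(s), so 4 row(s) emitted.
- cust_id=3: no o row matches, row kept with o columns NULL.
- 1 o row(s) had no c match → kept, c columns NULL.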